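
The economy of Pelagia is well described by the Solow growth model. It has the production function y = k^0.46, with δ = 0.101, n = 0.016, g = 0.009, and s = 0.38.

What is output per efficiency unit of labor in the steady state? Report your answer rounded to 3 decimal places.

In steady state, investment equals break-even investment: s·k^α = (n + g + δ)·k.
Dividing both sides by k: k^(1−α) = s / (n + g + δ).
k^0.54 = 0.38 / (0.016 + 0.009 + 0.101) = 0.38 / 0.126 = 3.0159
k* = 3.0159^(1/0.54) ≈ 7.7234
y* = (k*)^α = 7.7234^0.46 ≈ 2.5609

y* ≈ 2.561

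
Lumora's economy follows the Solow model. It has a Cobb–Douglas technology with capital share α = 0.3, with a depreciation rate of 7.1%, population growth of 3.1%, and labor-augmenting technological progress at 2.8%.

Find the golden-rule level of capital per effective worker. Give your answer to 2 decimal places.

k_gold ≈ 3.30

The golden rule sets f'(k) = n + g + δ, i.e. α·k^(α−1) = n + g + δ.
So k^(1−α) = α / (n + g + δ) = 0.3 / 0.130 = 2.3077.
k_gold = 2.3077^(1/0.7) ≈ 3.3024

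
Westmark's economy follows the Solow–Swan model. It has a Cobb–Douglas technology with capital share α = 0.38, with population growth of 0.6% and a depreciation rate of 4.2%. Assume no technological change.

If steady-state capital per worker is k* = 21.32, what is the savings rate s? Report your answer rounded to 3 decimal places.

In steady state, investment equals break-even investment: s·k^α = (n + δ)·k.
So s / (n + δ) = (k*)^(1−α) = 21.32^0.62 = 6.6657.
Therefore s = 6.6657 × (n + δ) = 6.6657 × 0.048 = 0.3200.

s ≈ 0.320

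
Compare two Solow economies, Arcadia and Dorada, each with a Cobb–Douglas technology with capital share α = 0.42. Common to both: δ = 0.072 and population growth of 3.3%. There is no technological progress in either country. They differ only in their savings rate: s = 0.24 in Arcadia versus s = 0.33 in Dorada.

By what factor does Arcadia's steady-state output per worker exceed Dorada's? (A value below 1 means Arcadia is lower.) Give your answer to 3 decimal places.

Steady-state y* = [s/(n + δ)]^(α/(1−α)), so the ratio is [ (s_A/(n + δ)_A) / (s_D/(n + δ)_D) ]^0.7241.
s_A/(n + δ)_A = 0.24/0.105 = 2.2857; s_D/(n + δ)_D = 0.33/0.105 = 3.1429.
Ratio = (2.2857/3.1429)^0.7241 = 0.7273^0.7241 ≈ 0.7941

y*_A / y*_D ≈ 0.794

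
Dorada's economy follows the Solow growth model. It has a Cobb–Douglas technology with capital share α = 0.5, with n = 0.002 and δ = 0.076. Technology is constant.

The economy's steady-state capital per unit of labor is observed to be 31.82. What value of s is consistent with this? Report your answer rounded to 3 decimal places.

Steady state requires s·f(k) = (n + δ)·k, i.e. s·k^α = (n + δ)·k.
So s / (n + δ) = (k*)^(1−α) = 31.82^0.5 = 5.6409.
Therefore s = 5.6409 × (n + δ) = 5.6409 × 0.078 = 0.4400.

s ≈ 0.440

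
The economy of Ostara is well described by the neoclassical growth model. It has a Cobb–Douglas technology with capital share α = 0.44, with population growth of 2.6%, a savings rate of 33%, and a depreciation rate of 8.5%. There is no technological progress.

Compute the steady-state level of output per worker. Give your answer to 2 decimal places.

y* ≈ 2.35

Steady state requires s·f(k) = (n + δ)·k, i.e. s·k^α = (n + δ)·k.
Dividing both sides by k: k^(1−α) = s / (n + δ).
k^0.56 = 0.33 / (0.026 + 0.085) = 0.33 / 0.111 = 2.9730
k* = 2.9730^(1/0.56) ≈ 6.9983
y* = (k*)^α = 6.9983^0.44 ≈ 2.3539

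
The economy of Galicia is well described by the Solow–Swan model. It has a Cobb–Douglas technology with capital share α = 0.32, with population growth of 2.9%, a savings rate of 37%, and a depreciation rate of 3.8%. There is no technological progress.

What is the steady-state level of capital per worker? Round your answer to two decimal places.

k* ≈ 12.34

In steady state, investment equals break-even investment: s·k^α = (n + δ)·k.
Rearranging, k^(1−α) = s / (n + δ).
k^0.68 = 0.37 / (0.029 + 0.038) = 0.37 / 0.067 = 5.5224
k* = 5.5224^(1/0.68) ≈ 12.3414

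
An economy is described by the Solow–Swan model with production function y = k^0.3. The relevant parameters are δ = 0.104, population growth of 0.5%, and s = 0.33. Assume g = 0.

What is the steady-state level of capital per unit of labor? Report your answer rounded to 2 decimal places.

k* = 4.87

At the steady state, Δk = 0, so s·k^α = (n + δ)·k.
Rearranging, k^(1−α) = s / (n + δ).
k^0.7 = 0.33 / (0.005 + 0.104) = 0.33 / 0.109 = 3.0275
k* = 3.0275^(1/0.7) ≈ 4.8670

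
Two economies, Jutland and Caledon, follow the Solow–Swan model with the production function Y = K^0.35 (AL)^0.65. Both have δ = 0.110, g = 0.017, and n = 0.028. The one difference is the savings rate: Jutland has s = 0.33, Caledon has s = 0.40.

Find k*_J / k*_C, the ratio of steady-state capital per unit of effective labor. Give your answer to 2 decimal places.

ratio ≈ 0.74

Steady-state k* = [s/(n + g + δ)]^(1/(1−α)), so the ratio is [ (s_J/(n + g + δ)_J) / (s_C/(n + g + δ)_C) ]^1.5385.
s_J/(n + g + δ)_J = 0.33/0.155 = 2.1290; s_C/(n + g + δ)_C = 0.40/0.155 = 2.5806.
Ratio = (2.1290/2.5806)^1.5385 = 0.8250^1.5385 ≈ 0.7438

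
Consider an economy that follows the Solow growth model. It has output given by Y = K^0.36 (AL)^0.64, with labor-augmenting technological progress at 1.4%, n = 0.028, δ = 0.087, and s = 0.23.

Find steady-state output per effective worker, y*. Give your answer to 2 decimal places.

At the steady state, Δk = 0, so s·k^α = (n + g + δ)·k.
Rearranging, k^(1−α) = s / (n + g + δ).
k^0.64 = 0.23 / (0.028 + 0.014 + 0.087) = 0.23 / 0.129 = 1.7829
k* = 1.7829^(1/0.64) ≈ 2.4682
y* = (k*)^α = 2.4682^0.36 ≈ 1.3844

y* ≈ 1.38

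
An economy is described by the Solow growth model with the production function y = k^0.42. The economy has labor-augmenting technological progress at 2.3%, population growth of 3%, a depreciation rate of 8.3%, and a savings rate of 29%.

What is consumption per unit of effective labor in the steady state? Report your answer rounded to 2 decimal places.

In steady state, investment equals break-even investment: s·k^α = (n + g + δ)·k.
Dividing both sides by k: k^(1−α) = s / (n + g + δ).
k^0.58 = 0.29 / (0.030 + 0.023 + 0.083) = 0.29 / 0.136 = 2.1324
k* = 2.1324^(1/0.58) ≈ 3.6899
y* = (k*)^α = 3.6899^0.42 ≈ 1.7304
c* = (1 − s)·y* = (1 − 0.29) × 1.7304 ≈ 1.2286

c* = 1.23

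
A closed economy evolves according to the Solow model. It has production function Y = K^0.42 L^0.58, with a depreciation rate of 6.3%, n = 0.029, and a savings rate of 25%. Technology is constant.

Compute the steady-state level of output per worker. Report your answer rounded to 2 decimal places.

At the steady state, Δk = 0, so s·k^α = (n + δ)·k.
Rearranging, k^(1−α) = s / (n + δ).
k^0.58 = 0.25 / (0.029 + 0.063) = 0.25 / 0.092 = 2.7174
k* = 2.7174^(1/0.58) ≈ 5.6045
y* = (k*)^α = 5.6045^0.42 ≈ 2.0625

y* ≈ 2.06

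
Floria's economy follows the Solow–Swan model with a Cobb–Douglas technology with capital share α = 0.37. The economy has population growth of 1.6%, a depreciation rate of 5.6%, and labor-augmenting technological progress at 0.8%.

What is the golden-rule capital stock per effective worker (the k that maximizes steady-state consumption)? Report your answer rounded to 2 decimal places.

k_gold ≈ 11.37

The golden rule sets f'(k) = n + g + δ, i.e. α·k^(α−1) = n + g + δ.
So k^(1−α) = α / (n + g + δ) = 0.37 / 0.080 = 4.6250.
k_gold = 4.6250^(1/0.63) ≈ 11.3693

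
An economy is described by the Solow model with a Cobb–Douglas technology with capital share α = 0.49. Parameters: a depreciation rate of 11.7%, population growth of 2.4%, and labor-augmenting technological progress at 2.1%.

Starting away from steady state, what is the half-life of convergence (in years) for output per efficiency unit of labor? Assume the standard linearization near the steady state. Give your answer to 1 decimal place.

Near the steady state the convergence rate is λ = (1 − α)(n + g + δ).
λ = (1 − 0.49) × 0.162 = 0.51 × 0.162 = 0.08262
Half-life = ln 2 / λ = 0.6931 / 0.08262 ≈ 8.39 years

about 8.4 years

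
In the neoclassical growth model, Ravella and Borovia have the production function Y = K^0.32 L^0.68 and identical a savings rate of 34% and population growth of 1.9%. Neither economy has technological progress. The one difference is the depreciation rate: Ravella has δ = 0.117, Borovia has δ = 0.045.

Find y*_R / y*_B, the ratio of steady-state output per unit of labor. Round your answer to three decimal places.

Steady-state y* = [s/(n + δ)]^(α/(1−α)), so the ratio is [ (s_R/(n + δ)_R) / (s_B/(n + δ)_B) ]^0.4706.
s_R/(n + δ)_R = 0.34/0.136 = 2.5000; s_B/(n + δ)_B = 0.34/0.064 = 5.3125.
Ratio = (2.5000/5.3125)^0.4706 = 0.4706^0.4706 ≈ 0.7014

ratio ≈ 0.701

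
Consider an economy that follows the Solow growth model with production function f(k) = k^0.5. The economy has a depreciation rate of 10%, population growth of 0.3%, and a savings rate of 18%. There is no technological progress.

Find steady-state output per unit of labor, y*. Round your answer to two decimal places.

y* ≈ 1.75

Steady state requires s·f(k) = (n + δ)·k, i.e. s·k^α = (n + δ)·k.
Dividing both sides by k: k^(1−α) = s / (n + δ).
k^0.5 = 0.18 / (0.003 + 0.100) = 0.18 / 0.103 = 1.7476
k* = 1.7476^(1/0.5) ≈ 3.0541
y* = (k*)^α = 3.0541^0.5 ≈ 1.7476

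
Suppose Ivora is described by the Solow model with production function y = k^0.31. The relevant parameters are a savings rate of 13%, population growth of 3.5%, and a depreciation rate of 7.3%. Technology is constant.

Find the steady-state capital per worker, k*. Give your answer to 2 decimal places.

k* ≈ 1.31

In steady state, investment equals break-even investment: s·k^α = (n + δ)·k.
Rearranging, k^(1−α) = s / (n + δ).
k^0.69 = 0.13 / (0.035 + 0.073) = 0.13 / 0.108 = 1.2037
k* = 1.2037^(1/0.69) ≈ 1.3083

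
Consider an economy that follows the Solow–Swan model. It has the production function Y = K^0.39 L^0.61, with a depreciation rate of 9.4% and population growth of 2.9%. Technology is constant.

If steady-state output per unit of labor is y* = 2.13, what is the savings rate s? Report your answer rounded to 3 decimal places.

s ≈ 0.401

At the steady state, Δk = 0, so s·k^α = (n + δ)·k.
Since y* = [s/(n + δ)]^(α/(1−α)), we have s/(n + δ) = (y*)^((1−α)/α) = 2.13^1.5641 = 3.2630.
Therefore s = 3.2630 × (n + δ) = 3.2630 × 0.123 = 0.4013.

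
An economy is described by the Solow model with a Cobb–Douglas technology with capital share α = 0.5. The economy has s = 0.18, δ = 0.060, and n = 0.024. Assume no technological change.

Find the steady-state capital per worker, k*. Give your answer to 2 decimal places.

At the steady state, Δk = 0, so s·k^α = (n + δ)·k.
Dividing both sides by k: k^(1−α) = s / (n + δ).
k^0.5 = 0.18 / (0.024 + 0.060) = 0.18 / 0.084 = 2.1429
k* = 2.1429^(1/0.5) ≈ 4.5920

k* ≈ 4.59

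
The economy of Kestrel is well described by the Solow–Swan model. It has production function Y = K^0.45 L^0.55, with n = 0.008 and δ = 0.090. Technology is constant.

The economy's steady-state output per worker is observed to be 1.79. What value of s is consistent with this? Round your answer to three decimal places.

In steady state, investment equals break-even investment: s·k^α = (n + δ)·k.
Since y* = [s/(n + δ)]^(α/(1−α)), we have s/(n + δ) = (y*)^((1−α)/α) = 1.79^1.2222 = 2.0372.
Therefore s = 2.0372 × (n + δ) = 2.0372 × 0.098 = 0.1996.

s ≈ 0.200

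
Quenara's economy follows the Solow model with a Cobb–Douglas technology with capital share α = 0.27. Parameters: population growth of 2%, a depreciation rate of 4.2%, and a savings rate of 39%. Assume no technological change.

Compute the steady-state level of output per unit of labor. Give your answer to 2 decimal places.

y* = 1.97

In steady state, investment equals break-even investment: s·k^α = (n + δ)·k.
Dividing both sides by k: k^(1−α) = s / (n + δ).
k^0.73 = 0.39 / (0.020 + 0.042) = 0.39 / 0.062 = 6.2903
k* = 6.2903^(1/0.73) ≈ 12.4185
y* = (k*)^α = 12.4185^0.27 ≈ 1.9742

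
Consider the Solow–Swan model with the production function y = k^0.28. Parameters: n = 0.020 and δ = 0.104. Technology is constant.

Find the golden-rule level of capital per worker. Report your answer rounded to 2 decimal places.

The golden rule sets f'(k) = n + δ, i.e. α·k^(α−1) = n + δ.
So k^(1−α) = α / (n + δ) = 0.28 / 0.124 = 2.2581.
k_gold = 2.2581^(1/0.72) ≈ 3.0996

k_gold ≈ 3.10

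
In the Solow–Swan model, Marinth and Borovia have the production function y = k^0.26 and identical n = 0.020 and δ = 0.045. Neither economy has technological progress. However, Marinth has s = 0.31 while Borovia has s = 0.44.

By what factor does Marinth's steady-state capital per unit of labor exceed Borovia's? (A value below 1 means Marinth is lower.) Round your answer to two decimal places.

k*_M / k*_B ≈ 0.62

Steady-state k* = [s/(n + δ)]^(1/(1−α)), so the ratio is [ (s_M/(n + δ)_M) / (s_B/(n + δ)_B) ]^1.3514.
s_M/(n + δ)_M = 0.31/0.065 = 4.7692; s_B/(n + δ)_B = 0.44/0.065 = 6.7692.
Ratio = (4.7692/6.7692)^1.3514 = 0.7045^1.3514 ≈ 0.6229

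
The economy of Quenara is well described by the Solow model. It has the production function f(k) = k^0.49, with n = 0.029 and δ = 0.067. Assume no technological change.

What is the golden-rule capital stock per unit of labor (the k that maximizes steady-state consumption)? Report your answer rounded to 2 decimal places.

k_gold ≈ 24.44

The golden rule sets f'(k) = n + δ, i.e. α·k^(α−1) = n + δ.
So k^(1−α) = α / (n + δ) = 0.49 / 0.096 = 5.1042.
k_gold = 5.1042^(1/0.51) ≈ 24.4396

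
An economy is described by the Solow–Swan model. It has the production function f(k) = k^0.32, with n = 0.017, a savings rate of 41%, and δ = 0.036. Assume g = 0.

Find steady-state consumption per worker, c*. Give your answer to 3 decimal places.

At the steady state, Δk = 0, so s·k^α = (n + δ)·k.
Rearranging, k^(1−α) = s / (n + δ).
k^0.68 = 0.41 / (0.017 + 0.036) = 0.41 / 0.053 = 7.7358
k* = 7.7358^(1/0.68) ≈ 20.2593
y* = (k*)^α = 20.2593^0.32 ≈ 2.6189
c* = (1 − s)·y* = (1 − 0.41) × 2.6189 ≈ 1.5452

c* ≈ 1.545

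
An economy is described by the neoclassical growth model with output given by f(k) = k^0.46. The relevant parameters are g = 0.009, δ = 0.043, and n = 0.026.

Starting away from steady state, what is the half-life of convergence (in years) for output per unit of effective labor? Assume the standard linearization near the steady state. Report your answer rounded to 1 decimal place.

t_½ ≈ 16.5 years

Near the steady state the convergence rate is λ = (1 − α)(n + g + δ).
λ = (1 − 0.46) × 0.078 = 0.54 × 0.078 = 0.04212
Half-life = ln 2 / λ = 0.6931 / 0.04212 ≈ 16.46 years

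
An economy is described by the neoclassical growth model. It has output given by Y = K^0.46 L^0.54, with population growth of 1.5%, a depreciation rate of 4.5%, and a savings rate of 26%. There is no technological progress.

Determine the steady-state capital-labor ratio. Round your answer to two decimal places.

k* ≈ 15.11

Steady state requires s·f(k) = (n + δ)·k, i.e. s·k^α = (n + δ)·k.
Dividing both sides by k: k^(1−α) = s / (n + δ).
k^0.54 = 0.26 / (0.015 + 0.045) = 0.26 / 0.060 = 4.3333
k* = 4.3333^(1/0.54) ≈ 15.1110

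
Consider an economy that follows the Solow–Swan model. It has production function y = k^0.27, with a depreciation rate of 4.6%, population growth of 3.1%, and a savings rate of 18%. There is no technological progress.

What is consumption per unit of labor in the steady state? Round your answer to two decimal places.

c* = 1.12

At the steady state, Δk = 0, so s·k^α = (n + δ)·k.
Dividing both sides by k: k^(1−α) = s / (n + δ).
k^0.73 = 0.18 / (0.031 + 0.046) = 0.18 / 0.077 = 2.3377
k* = 2.3377^(1/0.73) ≈ 3.2003
y* = (k*)^α = 3.2003^0.27 ≈ 1.3690
c* = (1 − s)·y* = (1 − 0.18) × 1.3690 ≈ 1.1226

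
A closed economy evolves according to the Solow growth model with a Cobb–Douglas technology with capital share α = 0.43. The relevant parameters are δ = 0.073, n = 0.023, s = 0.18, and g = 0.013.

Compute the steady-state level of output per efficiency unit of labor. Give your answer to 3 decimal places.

At the steady state, Δk = 0, so s·k^α = (n + g + δ)·k.
Dividing both sides by k: k^(1−α) = s / (n + g + δ).
k^0.57 = 0.18 / (0.023 + 0.013 + 0.073) = 0.18 / 0.109 = 1.6514
k* = 1.6514^(1/0.57) ≈ 2.4110
y* = (k*)^α = 2.4110^0.43 ≈ 1.4600

y* ≈ 1.460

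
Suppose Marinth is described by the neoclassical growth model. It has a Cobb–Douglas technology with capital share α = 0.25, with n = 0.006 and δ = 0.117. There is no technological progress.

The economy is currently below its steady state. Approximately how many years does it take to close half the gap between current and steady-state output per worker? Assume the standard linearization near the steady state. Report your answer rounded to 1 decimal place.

Near the steady state the convergence rate is λ = (1 − α)(n + δ).
λ = (1 − 0.25) × 0.123 = 0.75 × 0.123 = 0.09225
Half-life = ln 2 / λ = 0.6931 / 0.09225 ≈ 7.51 years

half-life ≈ 7.5 years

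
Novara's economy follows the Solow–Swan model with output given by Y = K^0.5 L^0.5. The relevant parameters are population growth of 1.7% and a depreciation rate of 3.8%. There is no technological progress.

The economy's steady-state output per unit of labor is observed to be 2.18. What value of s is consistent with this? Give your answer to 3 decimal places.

s ≈ 0.120

In steady state, investment equals break-even investment: s·k^α = (n + δ)·k.
Since y* = [s/(n + δ)]^(α/(1−α)), we have s/(n + δ) = (y*)^((1−α)/α) = 2.18^1 = 2.1800.
Therefore s = 2.1800 × (n + δ) = 2.1800 × 0.055 = 0.1199.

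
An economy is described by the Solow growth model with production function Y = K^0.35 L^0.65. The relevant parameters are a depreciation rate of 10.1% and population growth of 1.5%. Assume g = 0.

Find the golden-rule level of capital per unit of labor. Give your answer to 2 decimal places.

k_gold ≈ 5.47

The golden rule sets f'(k) = n + δ, i.e. α·k^(α−1) = n + δ.
So k^(1−α) = α / (n + δ) = 0.35 / 0.116 = 3.0172.
k_gold = 3.0172^(1/0.65) ≈ 5.4683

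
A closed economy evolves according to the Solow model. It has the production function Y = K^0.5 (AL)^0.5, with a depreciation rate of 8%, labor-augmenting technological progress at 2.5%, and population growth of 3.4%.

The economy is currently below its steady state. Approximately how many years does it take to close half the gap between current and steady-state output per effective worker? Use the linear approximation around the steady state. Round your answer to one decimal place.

Near the steady state the convergence rate is λ = (1 − α)(n + g + δ).
λ = (1 − 0.5) × 0.139 = 0.5 × 0.139 = 0.0695
Half-life = ln 2 / λ = 0.6931 / 0.0695 ≈ 9.97 years

t_½ ≈ 10.0 years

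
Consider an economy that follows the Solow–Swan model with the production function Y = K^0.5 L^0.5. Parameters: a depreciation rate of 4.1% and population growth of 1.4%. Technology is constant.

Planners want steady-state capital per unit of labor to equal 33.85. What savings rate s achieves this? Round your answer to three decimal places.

In steady state, investment equals break-even investment: s·k^α = (n + δ)·k.
So s / (n + δ) = (k*)^(1−α) = 33.85^0.5 = 5.8181.
Therefore s = 5.8181 × (n + δ) = 5.8181 × 0.055 = 0.3200.

s ≈ 0.320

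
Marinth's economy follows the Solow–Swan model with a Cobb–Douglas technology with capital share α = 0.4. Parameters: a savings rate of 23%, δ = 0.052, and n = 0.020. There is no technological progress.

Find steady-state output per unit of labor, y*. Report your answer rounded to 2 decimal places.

y* = 2.17

In steady state, investment equals break-even investment: s·k^α = (n + δ)·k.
Rearranging, k^(1−α) = s / (n + δ).
k^0.6 = 0.23 / (0.020 + 0.052) = 0.23 / 0.072 = 3.1944
k* = 3.1944^(1/0.6) ≈ 6.9287
y* = (k*)^α = 6.9287^0.4 ≈ 2.1690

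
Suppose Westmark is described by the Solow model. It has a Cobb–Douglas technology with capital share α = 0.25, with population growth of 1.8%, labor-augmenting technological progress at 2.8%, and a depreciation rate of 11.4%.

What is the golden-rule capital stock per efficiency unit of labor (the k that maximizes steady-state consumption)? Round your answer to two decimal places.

The golden rule sets f'(k) = n + g + δ, i.e. α·k^(α−1) = n + g + δ.
So k^(1−α) = α / (n + g + δ) = 0.25 / 0.160 = 1.5625.
k_gold = 1.5625^(1/0.75) ≈ 1.8131

k_gold ≈ 1.81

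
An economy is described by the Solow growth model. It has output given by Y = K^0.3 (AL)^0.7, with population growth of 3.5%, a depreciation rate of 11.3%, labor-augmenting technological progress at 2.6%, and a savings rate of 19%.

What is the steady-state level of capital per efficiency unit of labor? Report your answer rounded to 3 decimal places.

k* ≈ 1.134

Steady state requires s·f(k) = (n + g + δ)·k, i.e. s·k^α = (n + g + δ)·k.
Dividing both sides by k: k^(1−α) = s / (n + g + δ).
k^0.7 = 0.19 / (0.035 + 0.026 + 0.113) = 0.19 / 0.174 = 1.0920
k* = 1.0920^(1/0.7) ≈ 1.1340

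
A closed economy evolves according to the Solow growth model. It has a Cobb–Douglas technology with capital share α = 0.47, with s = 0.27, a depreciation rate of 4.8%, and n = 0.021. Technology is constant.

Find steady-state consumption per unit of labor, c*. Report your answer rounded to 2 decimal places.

c* = 2.45

At the steady state, Δk = 0, so s·k^α = (n + δ)·k.
Dividing both sides by k: k^(1−α) = s / (n + δ).
k^0.53 = 0.27 / (0.021 + 0.048) = 0.27 / 0.069 = 3.9130
k* = 3.9130^(1/0.53) ≈ 13.1203
y* = (k*)^α = 13.1203^0.47 ≈ 3.3530
c* = (1 − s)·y* = (1 − 0.27) × 3.3530 ≈ 2.4477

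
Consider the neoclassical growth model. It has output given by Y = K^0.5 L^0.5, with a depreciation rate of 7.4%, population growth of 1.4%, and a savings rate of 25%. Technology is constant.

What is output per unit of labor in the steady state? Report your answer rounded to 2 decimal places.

y* = 2.84

Steady state requires s·f(k) = (n + δ)·k, i.e. s·k^α = (n + δ)·k.
Rearranging, k^(1−α) = s / (n + δ).
k^0.5 = 0.25 / (0.014 + 0.074) = 0.25 / 0.088 = 2.8409
k* = 2.8409^(1/0.5) ≈ 8.0707
y* = (k*)^α = 8.0707^0.5 ≈ 2.8409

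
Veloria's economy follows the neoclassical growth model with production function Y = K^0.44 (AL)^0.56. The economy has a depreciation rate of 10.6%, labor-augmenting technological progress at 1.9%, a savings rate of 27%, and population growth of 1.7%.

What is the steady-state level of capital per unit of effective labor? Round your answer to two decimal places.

Steady state requires s·f(k) = (n + g + δ)·k, i.e. s·k^α = (n + g + δ)·k.
Dividing both sides by k: k^(1−α) = s / (n + g + δ).
k^0.56 = 0.27 / (0.017 + 0.019 + 0.106) = 0.27 / 0.142 = 1.9014
k* = 1.9014^(1/0.56) ≈ 3.1503

k* ≈ 3.15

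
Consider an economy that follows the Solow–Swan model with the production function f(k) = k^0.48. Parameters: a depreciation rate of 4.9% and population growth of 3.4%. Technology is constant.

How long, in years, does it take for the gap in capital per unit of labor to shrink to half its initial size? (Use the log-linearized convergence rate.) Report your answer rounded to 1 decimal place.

about 16.1 years

Near the steady state the convergence rate is λ = (1 − α)(n + δ).
λ = (1 − 0.48) × 0.083 = 0.52 × 0.083 = 0.04316
Half-life = ln 2 / λ = 0.6931 / 0.04316 ≈ 16.06 years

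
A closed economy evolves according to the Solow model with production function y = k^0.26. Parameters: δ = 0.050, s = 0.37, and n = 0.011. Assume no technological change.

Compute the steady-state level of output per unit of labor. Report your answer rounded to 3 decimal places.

y* = 1.884

Steady state requires s·f(k) = (n + δ)·k, i.e. s·k^α = (n + δ)·k.
Rearranging, k^(1−α) = s / (n + δ).
k^0.74 = 0.37 / (0.011 + 0.050) = 0.37 / 0.061 = 6.0656
k* = 6.0656^(1/0.74) ≈ 11.4271
y* = (k*)^α = 11.4271^0.26 ≈ 1.8839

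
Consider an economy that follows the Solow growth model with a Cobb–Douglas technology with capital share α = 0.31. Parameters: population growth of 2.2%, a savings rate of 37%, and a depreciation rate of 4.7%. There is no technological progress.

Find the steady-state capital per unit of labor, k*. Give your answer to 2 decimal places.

k* ≈ 11.40

Steady state requires s·f(k) = (n + δ)·k, i.e. s·k^α = (n + δ)·k.
Dividing both sides by k: k^(1−α) = s / (n + δ).
k^0.69 = 0.37 / (0.022 + 0.047) = 0.37 / 0.069 = 5.3623
k* = 5.3623^(1/0.69) ≈ 11.4033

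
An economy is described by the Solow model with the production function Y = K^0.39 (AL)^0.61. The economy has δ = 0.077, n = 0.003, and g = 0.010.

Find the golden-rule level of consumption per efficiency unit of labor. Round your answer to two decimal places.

c_gold ≈ 1.56

At the golden rule, f'(k) = n + g + δ, so α·k^(α−1) = n + g + δ and k_gold = (α/(n + g + δ))^(1/(1−α)).
k_gold = (0.39/0.090)^(1/0.61) = 4.3333^1.6393 ≈ 11.0646
c_gold = f(k_gold) − (n + g + δ)·k_gold = 2.5535 − 0.090×11.0646 ≈ 1.5577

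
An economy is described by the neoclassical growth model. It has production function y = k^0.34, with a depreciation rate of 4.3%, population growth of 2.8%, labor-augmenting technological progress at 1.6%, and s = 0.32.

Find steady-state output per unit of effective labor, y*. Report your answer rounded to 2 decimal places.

In steady state, investment equals break-even investment: s·k^α = (n + g + δ)·k.
Dividing both sides by k: k^(1−α) = s / (n + g + δ).
k^0.66 = 0.32 / (0.028 + 0.016 + 0.043) = 0.32 / 0.087 = 3.6782
k* = 3.6782^(1/0.66) ≈ 7.1949
y* = (k*)^α = 7.1949^0.34 ≈ 1.9561

y* = 1.96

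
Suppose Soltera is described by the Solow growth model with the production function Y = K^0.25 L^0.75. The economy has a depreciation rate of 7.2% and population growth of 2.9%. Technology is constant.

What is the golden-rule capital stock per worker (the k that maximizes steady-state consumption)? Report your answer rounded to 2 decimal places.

k_gold ≈ 3.35

The golden rule sets f'(k) = n + δ, i.e. α·k^(α−1) = n + δ.
So k^(1−α) = α / (n + δ) = 0.25 / 0.101 = 2.4752.
k_gold = 2.4752^(1/0.75) ≈ 3.3482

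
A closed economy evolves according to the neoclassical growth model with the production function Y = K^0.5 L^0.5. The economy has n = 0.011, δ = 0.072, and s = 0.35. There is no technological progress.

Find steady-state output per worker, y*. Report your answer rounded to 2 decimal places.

Steady state requires s·f(k) = (n + δ)·k, i.e. s·k^α = (n + δ)·k.
Rearranging, k^(1−α) = s / (n + δ).
k^0.5 = 0.35 / (0.011 + 0.072) = 0.35 / 0.083 = 4.2169
k* = 4.2169^(1/0.5) ≈ 17.7822
y* = (k*)^α = 17.7822^0.5 ≈ 4.2169

y* = 4.22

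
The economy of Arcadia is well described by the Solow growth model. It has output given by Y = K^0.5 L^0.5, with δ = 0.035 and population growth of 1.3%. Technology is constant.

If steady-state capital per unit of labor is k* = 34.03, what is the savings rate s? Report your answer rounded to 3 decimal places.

In steady state, investment equals break-even investment: s·k^α = (n + δ)·k.
So s / (n + δ) = (k*)^(1−α) = 34.03^0.5 = 5.8335.
Therefore s = 5.8335 × (n + δ) = 5.8335 × 0.048 = 0.2800.

s ≈ 0.280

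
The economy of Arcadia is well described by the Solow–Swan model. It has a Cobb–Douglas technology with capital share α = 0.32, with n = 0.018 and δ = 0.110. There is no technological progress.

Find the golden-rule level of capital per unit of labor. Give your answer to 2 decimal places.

The golden rule sets f'(k) = n + δ, i.e. α·k^(α−1) = n + δ.
So k^(1−α) = α / (n + δ) = 0.32 / 0.128 = 2.5000.
k_gold = 2.5000^(1/0.68) ≈ 3.8477

k_gold ≈ 3.85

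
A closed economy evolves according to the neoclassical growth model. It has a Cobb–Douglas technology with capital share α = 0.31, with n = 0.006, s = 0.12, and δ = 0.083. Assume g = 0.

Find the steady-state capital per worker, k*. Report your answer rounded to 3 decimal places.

k* = 1.542

Steady state requires s·f(k) = (n + δ)·k, i.e. s·k^α = (n + δ)·k.
Rearranging, k^(1−α) = s / (n + δ).
k^0.69 = 0.12 / (0.006 + 0.083) = 0.12 / 0.089 = 1.3483
k* = 1.3483^(1/0.69) ≈ 1.5420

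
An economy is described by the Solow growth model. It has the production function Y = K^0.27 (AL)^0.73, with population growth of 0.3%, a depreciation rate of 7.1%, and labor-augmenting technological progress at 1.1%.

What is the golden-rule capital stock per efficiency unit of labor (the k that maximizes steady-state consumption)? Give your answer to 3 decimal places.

The golden rule sets f'(k) = n + g + δ, i.e. α·k^(α−1) = n + g + δ.
So k^(1−α) = α / (n + g + δ) = 0.27 / 0.085 = 3.1765.
k_gold = 3.1765^(1/0.73) ≈ 4.8708

k_gold ≈ 4.871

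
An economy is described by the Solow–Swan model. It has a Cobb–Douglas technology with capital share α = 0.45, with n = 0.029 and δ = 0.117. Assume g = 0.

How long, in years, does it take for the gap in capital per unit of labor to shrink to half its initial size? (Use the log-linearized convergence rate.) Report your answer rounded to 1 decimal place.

half-life ≈ 8.6 years

Near the steady state the convergence rate is λ = (1 − α)(n + δ).
λ = (1 − 0.45) × 0.146 = 0.55 × 0.146 = 0.0803
Half-life = ln 2 / λ = 0.6931 / 0.0803 ≈ 8.63 years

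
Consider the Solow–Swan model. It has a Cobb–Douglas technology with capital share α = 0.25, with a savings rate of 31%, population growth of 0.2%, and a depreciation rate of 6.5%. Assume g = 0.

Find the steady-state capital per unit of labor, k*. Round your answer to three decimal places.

In steady state, investment equals break-even investment: s·k^α = (n + δ)·k.
Rearranging, k^(1−α) = s / (n + δ).
k^0.75 = 0.31 / (0.002 + 0.065) = 0.31 / 0.067 = 4.6269
k* = 4.6269^(1/0.75) ≈ 7.7100

k* ≈ 7.710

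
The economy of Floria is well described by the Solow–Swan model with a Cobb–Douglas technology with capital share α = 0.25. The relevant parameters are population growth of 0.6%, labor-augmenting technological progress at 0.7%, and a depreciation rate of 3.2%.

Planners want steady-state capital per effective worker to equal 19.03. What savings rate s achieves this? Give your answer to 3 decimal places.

Steady state requires s·f(k) = (n + g + δ)·k, i.e. s·k^α = (n + g + δ)·k.
So s / (n + g + δ) = (k*)^(1−α) = 19.03^0.75 = 9.1113.
Therefore s = 9.1113 × (n + g + δ) = 9.1113 × 0.045 = 0.4100.

s ≈ 0.410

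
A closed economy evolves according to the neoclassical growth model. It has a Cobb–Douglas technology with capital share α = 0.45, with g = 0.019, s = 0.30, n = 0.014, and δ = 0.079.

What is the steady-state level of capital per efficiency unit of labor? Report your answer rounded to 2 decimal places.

At the steady state, Δk = 0, so s·k^α = (n + g + δ)·k.
Rearranging, k^(1−α) = s / (n + g + δ).
k^0.55 = 0.30 / (0.014 + 0.019 + 0.079) = 0.30 / 0.112 = 2.6786
k* = 2.6786^(1/0.55) ≈ 5.9981

k* ≈ 6.00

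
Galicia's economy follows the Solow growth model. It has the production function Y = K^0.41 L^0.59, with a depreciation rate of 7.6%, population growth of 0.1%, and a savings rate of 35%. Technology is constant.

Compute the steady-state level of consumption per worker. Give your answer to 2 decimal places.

In steady state, investment equals break-even investment: s·k^α = (n + δ)·k.
Rearranging, k^(1−α) = s / (n + δ).
k^0.59 = 0.35 / (0.001 + 0.076) = 0.35 / 0.077 = 4.5455
k* = 4.5455^(1/0.59) ≈ 13.0180
y* = (k*)^α = 13.0180^0.41 ≈ 2.8639
c* = (1 − s)·y* = (1 − 0.35) × 2.8639 ≈ 1.8615

c* ≈ 1.86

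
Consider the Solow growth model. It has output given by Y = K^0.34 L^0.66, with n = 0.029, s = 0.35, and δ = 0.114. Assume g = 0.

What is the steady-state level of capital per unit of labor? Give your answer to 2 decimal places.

k* ≈ 3.88

Steady state requires s·f(k) = (n + δ)·k, i.e. s·k^α = (n + δ)·k.
Dividing both sides by k: k^(1−α) = s / (n + δ).
k^0.66 = 0.35 / (0.029 + 0.114) = 0.35 / 0.143 = 2.4476
k* = 2.4476^(1/0.66) ≈ 3.8815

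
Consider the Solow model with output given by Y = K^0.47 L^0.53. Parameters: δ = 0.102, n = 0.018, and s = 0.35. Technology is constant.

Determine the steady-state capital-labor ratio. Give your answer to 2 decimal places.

Steady state requires s·f(k) = (n + δ)·k, i.e. s·k^α = (n + δ)·k.
Dividing both sides by k: k^(1−α) = s / (n + δ).
k^0.53 = 0.35 / (0.018 + 0.102) = 0.35 / 0.120 = 2.9167
k* = 2.9167^(1/0.53) ≈ 7.5362

k* = 7.54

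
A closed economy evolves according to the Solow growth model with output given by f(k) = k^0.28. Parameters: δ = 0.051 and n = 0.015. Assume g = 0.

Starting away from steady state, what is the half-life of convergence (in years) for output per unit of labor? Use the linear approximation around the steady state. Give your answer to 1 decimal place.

t_½ ≈ 14.6 years

Near the steady state the convergence rate is λ = (1 − α)(n + δ).
λ = (1 − 0.28) × 0.066 = 0.72 × 0.066 = 0.04752
Half-life = ln 2 / λ = 0.6931 / 0.04752 ≈ 14.59 years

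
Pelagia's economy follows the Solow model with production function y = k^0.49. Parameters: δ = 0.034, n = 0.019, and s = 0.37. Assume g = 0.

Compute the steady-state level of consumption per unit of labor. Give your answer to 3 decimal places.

At the steady state, Δk = 0, so s·k^α = (n + δ)·k.
Rearranging, k^(1−α) = s / (n + δ).
k^0.51 = 0.37 / (0.019 + 0.034) = 0.37 / 0.053 = 6.9811
k* = 6.9811^(1/0.51) ≈ 45.1599
y* = (k*)^α = 45.1599^0.49 ≈ 6.4689
c* = (1 − s)·y* = (1 − 0.37) × 6.4689 ≈ 4.0754

c* ≈ 4.075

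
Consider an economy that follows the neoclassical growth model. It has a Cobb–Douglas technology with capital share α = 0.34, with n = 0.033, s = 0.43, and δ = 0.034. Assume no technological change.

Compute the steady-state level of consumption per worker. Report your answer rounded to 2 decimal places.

c* = 1.49

Steady state requires s·f(k) = (n + δ)·k, i.e. s·k^α = (n + δ)·k.
Rearranging, k^(1−α) = s / (n + δ).
k^0.66 = 0.43 / (0.033 + 0.034) = 0.43 / 0.067 = 6.4179
k* = 6.4179^(1/0.66) ≈ 16.7233
y* = (k*)^α = 16.7233^0.34 ≈ 2.6057
c* = (1 − s)·y* = (1 − 0.43) × 2.6057 ≈ 1.4852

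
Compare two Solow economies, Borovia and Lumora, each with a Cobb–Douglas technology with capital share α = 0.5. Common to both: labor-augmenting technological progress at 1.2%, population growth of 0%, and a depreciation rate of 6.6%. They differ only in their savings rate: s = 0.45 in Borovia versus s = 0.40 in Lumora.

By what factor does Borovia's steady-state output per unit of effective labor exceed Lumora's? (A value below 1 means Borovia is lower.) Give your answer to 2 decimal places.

Steady-state y* = [s/(n + g + δ)]^(α/(1−α)), so the ratio is [ (s_B/(n + g + δ)_B) / (s_L/(n + g + δ)_L) ]^1.
s_B/(n + g + δ)_B = 0.45/0.078 = 5.7692; s_L/(n + g + δ)_L = 0.40/0.078 = 5.1282.
Ratio = (5.7692/5.1282)^1 = 1.1250^1 ≈ 1.1250

y*_B / y*_L ≈ 1.13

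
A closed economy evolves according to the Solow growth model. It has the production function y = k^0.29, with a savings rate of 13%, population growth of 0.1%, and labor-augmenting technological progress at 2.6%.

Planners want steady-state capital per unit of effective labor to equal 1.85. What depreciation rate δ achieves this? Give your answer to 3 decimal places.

Steady state requires s·f(k) = (n + g + δ)·k, i.e. s·k^α = (n + g + δ)·k.
So s / (n + g + δ) = (k*)^(1−α) = 1.85^0.71 = 1.5477.
Therefore n + g + δ = s / 1.5477 = 0.13 / 1.5477 = 0.0840, so δ = 0.0840 − 0.027 = 0.0570.

δ ≈ 0.057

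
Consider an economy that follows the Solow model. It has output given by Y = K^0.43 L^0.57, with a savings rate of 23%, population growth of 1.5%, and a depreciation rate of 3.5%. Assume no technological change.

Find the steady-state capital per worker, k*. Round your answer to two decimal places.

k* ≈ 14.55

In steady state, investment equals break-even investment: s·k^α = (n + δ)·k.
Rearranging, k^(1−α) = s / (n + δ).
k^0.57 = 0.23 / (0.015 + 0.035) = 0.23 / 0.050 = 4.6000
k* = 4.6000^(1/0.57) ≈ 14.5456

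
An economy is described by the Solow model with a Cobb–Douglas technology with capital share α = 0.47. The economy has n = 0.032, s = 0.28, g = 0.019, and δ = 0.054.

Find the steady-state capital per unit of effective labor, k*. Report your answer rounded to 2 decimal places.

At the steady state, Δk = 0, so s·k^α = (n + g + δ)·k.
Rearranging, k^(1−α) = s / (n + g + δ).
k^0.53 = 0.28 / (0.032 + 0.019 + 0.054) = 0.28 / 0.105 = 2.6667
k* = 2.6667^(1/0.53) ≈ 6.3639

k* ≈ 6.36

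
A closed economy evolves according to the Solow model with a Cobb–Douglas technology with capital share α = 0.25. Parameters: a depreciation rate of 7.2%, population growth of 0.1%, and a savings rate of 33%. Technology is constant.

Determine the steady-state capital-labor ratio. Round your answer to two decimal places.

k* ≈ 7.47

In steady state, investment equals break-even investment: s·k^α = (n + δ)·k.
Rearranging, k^(1−α) = s / (n + δ).
k^0.75 = 0.33 / (0.001 + 0.072) = 0.33 / 0.073 = 4.5205
k* = 4.5205^(1/0.75) ≈ 7.4745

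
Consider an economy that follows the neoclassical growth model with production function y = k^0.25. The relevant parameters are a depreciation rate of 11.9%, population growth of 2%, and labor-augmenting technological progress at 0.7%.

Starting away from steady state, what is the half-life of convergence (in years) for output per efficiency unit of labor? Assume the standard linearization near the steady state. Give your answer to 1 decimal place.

half-life ≈ 6.3 years

Near the steady state the convergence rate is λ = (1 − α)(n + g + δ).
λ = (1 − 0.25) × 0.146 = 0.75 × 0.146 = 0.1095
Half-life = ln 2 / λ = 0.6931 / 0.1095 ≈ 6.33 years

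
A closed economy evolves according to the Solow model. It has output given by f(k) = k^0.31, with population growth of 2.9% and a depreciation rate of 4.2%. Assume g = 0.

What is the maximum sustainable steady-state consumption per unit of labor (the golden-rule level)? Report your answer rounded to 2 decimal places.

c_gold ≈ 1.34

At the golden rule, f'(k) = n + δ, so α·k^(α−1) = n + δ and k_gold = (α/(n + δ))^(1/(1−α)).
k_gold = (0.31/0.071)^(1/0.69) = 4.3662^1.4493 ≈ 8.4665
c_gold = f(k_gold) − (n + δ)·k_gold = 1.9390 − 0.071×8.4665 ≈ 1.3379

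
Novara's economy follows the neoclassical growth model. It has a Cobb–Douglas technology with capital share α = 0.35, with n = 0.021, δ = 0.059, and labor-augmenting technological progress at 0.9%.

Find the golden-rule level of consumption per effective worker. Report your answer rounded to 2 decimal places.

c_gold ≈ 1.36

At the golden rule, f'(k) = n + g + δ, so α·k^(α−1) = n + g + δ and k_gold = (α/(n + g + δ))^(1/(1−α)).
k_gold = (0.35/0.089)^(1/0.65) = 3.9326^1.5385 ≈ 8.2208
c_gold = f(k_gold) − (n + g + δ)·k_gold = 2.0904 − 0.089×8.2208 ≈ 1.3587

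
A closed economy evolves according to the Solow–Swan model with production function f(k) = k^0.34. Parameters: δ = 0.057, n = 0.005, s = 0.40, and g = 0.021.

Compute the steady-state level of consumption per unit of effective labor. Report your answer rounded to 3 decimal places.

At the steady state, Δk = 0, so s·k^α = (n + g + δ)·k.
Rearranging, k^(1−α) = s / (n + g + δ).
k^0.66 = 0.40 / (0.005 + 0.021 + 0.057) = 0.40 / 0.083 = 4.8193
k* = 4.8193^(1/0.66) ≈ 10.8349
y* = (k*)^α = 10.8349^0.34 ≈ 2.2482
c* = (1 − s)·y* = (1 − 0.40) × 2.2482 ≈ 1.3489

c* ≈ 1.349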